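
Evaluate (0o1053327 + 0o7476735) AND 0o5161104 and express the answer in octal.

Add column by column in base 8, right to left:
  7+5 = 4 carry 1
  2+3+1 = 6
  3+7 = 2 carry 1
  3+6+1 = 2 carry 1
  5+7+1 = 5 carry 1
  0+4+1 = 5
  1+7 = 0 carry 1
  final carry 1
Sum = 0o10552264; now AND with 0o5161104:
  1&0=0, 0&5=0, 5&1=1, 5&6=4, 2&1=0, 2&1=0, 6&0=0, 4&4=4

0o140004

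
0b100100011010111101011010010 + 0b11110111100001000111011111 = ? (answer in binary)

Add column by column in base 2, right to left:
  0+1 = 1
  1+1 = 0 carry 1
  0+1+1 = 0 carry 1
  0+1+1 = 0 carry 1
  1+1+1 = 1 carry 1
  0+0+1 = 1
  1+1 = 0 carry 1
  1+1+1 = 1 carry 1
  0+1+1 = 0 carry 1
  1+0+1 = 0 carry 1
  0+0+1 = 1
  1+0 = 1
  1+1 = 0 carry 1
  1+0+1 = 0 carry 1
  1+0+1 = 0 carry 1
  0+0+1 = 1
  1+0 = 1
  0+1 = 1
  1+1 = 0 carry 1
  1+1+1 = 1 carry 1
  0+1+1 = 0 carry 1
  0+0+1 = 1
  0+1 = 1
  1+1 = 0 carry 1
  0+1+1 = 0 carry 1
  0+1+1 = 0 carry 1
  1+0+1 = 0 carry 1
  final carry 1

0b1000011010111000110010110001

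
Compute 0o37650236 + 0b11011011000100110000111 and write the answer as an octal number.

0o73155045

0b11011011000100110000111 = 0o33304607 in octal.
Add column by column in base 8, right to left:
  6+7 = 5 carry 1
  3+0+1 = 4
  2+6 = 0 carry 1
  0+4+1 = 5
  5+0 = 5
  6+3 = 1 carry 1
  7+3+1 = 3 carry 1
  3+3+1 = 7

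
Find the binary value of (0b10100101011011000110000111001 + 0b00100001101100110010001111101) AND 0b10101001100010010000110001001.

0b10000001000010010000010000000

Add column by column in base 2, right to left:
  1+1 = 0 carry 1
  0+0+1 = 1
  0+1 = 1
  1+1 = 0 carry 1
  1+1+1 = 1 carry 1
  1+1+1 = 1 carry 1
  0+1+1 = 0 carry 1
  0+0+1 = 1
  0+0 = 0
  0+0 = 0
  1+1 = 0 carry 1
  1+0+1 = 0 carry 1
  0+0+1 = 1
  0+1 = 1
  0+1 = 1
  1+0 = 1
  1+0 = 1
  0+1 = 1
  1+1 = 0 carry 1
  1+0+1 = 0 carry 1
  0+1+1 = 0 carry 1
  1+1+1 = 1 carry 1
  0+0+1 = 1
  1+0 = 1
  0+0 = 0
  0+0 = 0
  1+1 = 0 carry 1
  0+0+1 = 1
  1+0 = 1
Sum = 0b11000111000111111000010110110; now AND with 0b10101001100010010000110001001:
  11000111000111111000010110110
& 10101001100010010000110001001
= 10000001000010010000010000000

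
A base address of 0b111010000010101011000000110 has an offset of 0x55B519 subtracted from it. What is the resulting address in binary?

0x55B519 = 0b10101011011010100011001 in binary.
Subtract column by column in base 2:
  0-1 → 1 (borrow)
  1-0-1 → 0
  1-0 → 1
  0-1 → 1 (borrow)
  0-1-1 → 0 (borrow)
  0-0-1 → 1 (borrow)
  0-0-1 → 1 (borrow)
  0-0-1 → 1 (borrow)
  0-1-1 → 0 (borrow)
  1-0-1 → 0
  1-1 → 0
  0-0 → 0
  1-1 → 0
  0-1 → 1 (borrow)
  1-0-1 → 0
  0-1 → 1 (borrow)
  1-1-1 → 1 (borrow)
  0-0-1 → 1 (borrow)
  0-1-1 → 0 (borrow)
  0-0-1 → 1 (borrow)
  0-1-1 → 0 (borrow)
  0-0-1 → 1 (borrow)
  1-1-1 → 1 (borrow)
  0-0-1 → 1 (borrow)
  1-0-1 → 0
  1-0 → 1
  1-0 → 1

0b110111010111010000011101101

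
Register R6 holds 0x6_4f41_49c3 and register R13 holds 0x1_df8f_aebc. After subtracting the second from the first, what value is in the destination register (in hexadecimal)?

0x46fb19b07

Subtract column by column in base 16:
  3-c → 7 (borrow)
  c-b-1 → 0
  9-e → b (borrow)
  4-a-1 → 9 (borrow)
  1-f-1 → 1 (borrow)
  4-8-1 → b (borrow)
  f-f-1 → f (borrow)
  4-d-1 → 6 (borrow)
  6-1-1 → 4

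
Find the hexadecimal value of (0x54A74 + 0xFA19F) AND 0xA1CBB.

0xC13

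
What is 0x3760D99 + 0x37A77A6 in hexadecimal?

Add column by column in base 16, right to left:
  9+6 = F
  9+A = 3 carry 1
  D+7+1 = 5 carry 1
  0+7+1 = 8
  6+A = 0 carry 1
  7+7+1 = F
  3+3 = 6

0x6F0853F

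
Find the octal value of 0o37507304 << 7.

7 bits is not a whole number of base-8 digits; in binary: 11111101000111011000100 << 7 = 111111010001110110001000000000.

0o7721661000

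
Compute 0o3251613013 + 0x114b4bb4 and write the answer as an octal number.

0o5374460677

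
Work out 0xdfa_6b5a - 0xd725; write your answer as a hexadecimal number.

Subtract column by column in base 16:
  a-5 → 5
  5-2 → 3
  b-7 → 4
  6-d → 9 (borrow)
  a-0-1 → 9
  f-0 → f
  d-0 → d

0xdf99435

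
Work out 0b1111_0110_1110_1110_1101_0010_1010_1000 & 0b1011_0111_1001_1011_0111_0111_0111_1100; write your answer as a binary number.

0b10110110100010100101001000101000

AND bit by bit (1 only where both bits are 1):
  11110110111011101101001010101000
& 10110111100110110111011101111100
= 10110110100010100101001000101000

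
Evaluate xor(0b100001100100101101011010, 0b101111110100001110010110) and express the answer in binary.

0b001110010000100011001100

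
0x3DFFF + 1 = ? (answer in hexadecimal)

0x3E000

The trailing 3 digits are F (max in base 16), so adding 1 cascades: they roll to 0 and the next digit up increments.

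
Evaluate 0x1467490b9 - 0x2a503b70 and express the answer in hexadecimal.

Subtract column by column in base 16:
  9-0 → 9
  b-7 → 4
  0-b → 5 (borrow)
  9-3-1 → 5
  4-0 → 4
  7-5 → 2
  6-a → c (borrow)
  4-2-1 → 1
  1-0 → 1

0x11c245549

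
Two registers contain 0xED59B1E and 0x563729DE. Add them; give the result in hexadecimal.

Add column by column in base 16, right to left:
  E+E = C carry 1
  1+D+1 = F
  B+9 = 4 carry 1
  9+2+1 = C
  5+7 = C
  D+3 = 0 carry 1
  E+6+1 = 5 carry 1
  0+5+1 = 6

0x650CC4FC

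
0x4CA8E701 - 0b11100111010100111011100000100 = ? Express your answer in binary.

0b101111101111100110111111111101

0x4CA8E701 = 0b1001100101010001110011100000001 in binary.
Subtract column by column in base 2:
  1-0 → 1
  0-0 → 0
  0-1 → 1 (borrow)
  0-0-1 → 1 (borrow)
  0-0-1 → 1 (borrow)
  0-0-1 → 1 (borrow)
  0-0-1 → 1 (borrow)
  0-0-1 → 1 (borrow)
  1-1-1 → 1 (borrow)
  1-1-1 → 1 (borrow)
  1-1-1 → 1 (borrow)
  0-0-1 → 1 (borrow)
  0-1-1 → 0 (borrow)
  1-1-1 → 1 (borrow)
  1-1-1 → 1 (borrow)
  1-0-1 → 0
  0-0 → 0
  0-1 → 1 (borrow)
  0-0-1 → 1 (borrow)
  1-1-1 → 1 (borrow)
  0-0-1 → 1 (borrow)
  1-1-1 → 1 (borrow)
  0-1-1 → 0 (borrow)
  1-1-1 → 1 (borrow)
  0-0-1 → 1 (borrow)
  0-0-1 → 1 (borrow)
  1-1-1 → 1 (borrow)
  1-1-1 → 1 (borrow)
  0-1-1 → 0 (borrow)
  0-0-1 → 1 (borrow)
  1-0-1 → 0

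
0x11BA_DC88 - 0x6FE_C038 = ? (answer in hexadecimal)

0xABC1C50

Subtract column by column in base 16:
  8-8 → 0
  8-3 → 5
  C-0 → C
  D-C → 1
  A-E → C (borrow)
  B-F-1 → B (borrow)
  1-6-1 → A (borrow)
  1-0-1 → 0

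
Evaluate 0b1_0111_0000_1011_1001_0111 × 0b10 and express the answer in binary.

0b1011100001011100101110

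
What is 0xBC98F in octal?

0o2744617

Expand each hex digit to 4 bits: B=1011 C=1100 9=1001 8=1000 F=1111.
Group the bits in threes: 010 111 100 100 110 001 111 → 2744617.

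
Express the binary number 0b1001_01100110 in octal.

Group the bits in threes: 100 101 100 110 → 4546.

0o4546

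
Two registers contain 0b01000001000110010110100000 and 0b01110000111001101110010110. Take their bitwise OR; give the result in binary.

0b01110001111111111110110110

OR bit by bit (1 where either bit is 1):
  01000001000110010110100000
| 01110000111001101110010110
= 01110001111111111110110110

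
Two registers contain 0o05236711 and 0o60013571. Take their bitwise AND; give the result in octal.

0o00012511

AND each oct digit independently (no carries):
  0&6=0, 5&0=0, 2&0=0, 3&1=1, 6&3=2, 7&5=5, 1&7=1, 1&1=1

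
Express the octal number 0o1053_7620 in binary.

0b1000101011111110010000

Each octal digit is 3 bits: 1=001 0=000 5=101 3=011 7=111 6=110 2=010 0=000.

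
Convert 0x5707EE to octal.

0o25603756

Expand each hex digit to 4 bits: 5=0101 7=0111 0=0000 7=0111 E=1110 E=1110.
Group the bits in threes: 010 101 110 000 011 111 101 110 → 25603756.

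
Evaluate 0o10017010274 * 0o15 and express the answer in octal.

0o150303154614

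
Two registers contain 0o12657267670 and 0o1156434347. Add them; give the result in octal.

0o14035724237

Add column by column in base 8, right to left:
  0+7 = 7
  7+4 = 3 carry 1
  6+3+1 = 2 carry 1
  7+4+1 = 4 carry 1
  6+3+1 = 2 carry 1
  2+4+1 = 7
  7+6 = 5 carry 1
  5+5+1 = 3 carry 1
  6+1+1 = 0 carry 1
  2+1+1 = 4
  1+0 = 1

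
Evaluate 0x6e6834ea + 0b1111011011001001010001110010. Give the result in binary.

0x6e6834ea = 0b1101110011010000011010011101010 in binary.
Add column by column in base 2, right to left:
  0+0 = 0
  1+1 = 0 carry 1
  0+0+1 = 1
  1+0 = 1
  0+1 = 1
  1+1 = 0 carry 1
  1+1+1 = 1 carry 1
  1+0+1 = 0 carry 1
  0+0+1 = 1
  0+0 = 0
  1+1 = 0 carry 1
  0+0+1 = 1
  1+1 = 0 carry 1
  1+0+1 = 0 carry 1
  0+0+1 = 1
  0+1 = 1
  0+0 = 0
  0+0 = 0
  0+1 = 1
  1+1 = 0 carry 1
  0+0+1 = 1
  1+1 = 0 carry 1
  1+1+1 = 1 carry 1
  0+0+1 = 1
  0+1 = 1
  1+1 = 0 carry 1
  1+1+1 = 1 carry 1
  1+1+1 = 1 carry 1
  0+0+1 = 1
  1+0 = 1
  1+0 = 1

0b1111101110101001100100101011100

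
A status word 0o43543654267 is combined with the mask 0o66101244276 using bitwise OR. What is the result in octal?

0o67543654277

OR each oct digit independently (no carries):
  4|6=6, 3|6=7, 5|1=5, 4|0=4, 3|1=3, 6|2=6, 5|4=5, 4|4=4, 2|2=2, 6|7=7, 7|6=7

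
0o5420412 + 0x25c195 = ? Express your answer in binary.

0b1110111110001010011111

0o5420412 = 0b101100010000100001010 in binary.
0x25c195 = 0b1001011100000110010101 in binary.
Add column by column in base 2, right to left:
  0+1 = 1
  1+0 = 1
  0+1 = 1
  1+0 = 1
  0+1 = 1
  0+0 = 0
  0+0 = 0
  0+1 = 1
  1+1 = 0 carry 1
  0+0+1 = 1
  0+0 = 0
  0+0 = 0
  0+0 = 0
  1+0 = 1
  0+1 = 1
  0+1 = 1
  0+1 = 1
  1+0 = 1
  1+1 = 0 carry 1
  0+0+1 = 1
  1+0 = 1
  0+1 = 1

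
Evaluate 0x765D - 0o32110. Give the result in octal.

0x765D = 0o73135 in octal.
Subtract column by column in base 8:
  5-0 → 5
  3-1 → 2
  1-1 → 0
  3-2 → 1
  7-3 → 4

0o41025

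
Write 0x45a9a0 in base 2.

0b10001011010100110100000

Expand each hex digit to 4 bits: 4=0100 5=0101 a=1010 9=1001 a=1010 0=0000.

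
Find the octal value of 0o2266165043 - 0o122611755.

Subtract column by column in base 8:
  3-5 → 6 (borrow)
  4-5-1 → 6 (borrow)
  0-7-1 → 0 (borrow)
  5-1-1 → 3
  6-1 → 5
  1-6 → 3 (borrow)
  6-2-1 → 3
  6-2 → 4
  2-1 → 1
  2-0 → 2

0o2143353066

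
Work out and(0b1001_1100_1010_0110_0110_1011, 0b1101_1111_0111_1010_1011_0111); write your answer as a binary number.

AND bit by bit (1 only where both bits are 1):
  100111001010011001101011
& 110111110111101010110111
= 100111000010001000100011

0b100111000010001000100011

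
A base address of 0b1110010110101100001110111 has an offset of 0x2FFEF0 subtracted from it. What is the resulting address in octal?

0o146654607

0b1110010110101100001110111 = 0o162654167 in octal.
0x2FFEF0 = 0o13777360 in octal.
Subtract column by column in base 8:
  7-0 → 7
  6-6 → 0
  1-3 → 6 (borrow)
  4-7-1 → 4 (borrow)
  5-7-1 → 5 (borrow)
  6-7-1 → 6 (borrow)
  2-3-1 → 6 (borrow)
  6-1-1 → 4
  1-0 → 1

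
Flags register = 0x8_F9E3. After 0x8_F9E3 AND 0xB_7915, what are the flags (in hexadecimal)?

0x87901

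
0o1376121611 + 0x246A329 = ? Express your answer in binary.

0o1376121611 = 0b1011111110001010001110001001 in binary.
0x246A329 = 0b10010001101010001100101001 in binary.
Add column by column in base 2, right to left:
  1+1 = 0 carry 1
  0+0+1 = 1
  0+0 = 0
  1+1 = 0 carry 1
  0+0+1 = 1
  0+1 = 1
  0+0 = 0
  1+0 = 1
  1+1 = 0 carry 1
  1+1+1 = 1 carry 1
  0+0+1 = 1
  0+0 = 0
  0+0 = 0
  1+1 = 0 carry 1
  0+0+1 = 1
  1+1 = 0 carry 1
  0+0+1 = 1
  0+1 = 1
  0+1 = 1
  1+0 = 1
  1+0 = 1
  1+0 = 1
  1+1 = 0 carry 1
  1+0+1 = 0 carry 1
  1+0+1 = 0 carry 1
  1+1+1 = 1 carry 1
  0+0+1 = 1
  1+0 = 1

0b1110001111110100011010110010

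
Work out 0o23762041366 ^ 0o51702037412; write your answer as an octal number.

0o72060076774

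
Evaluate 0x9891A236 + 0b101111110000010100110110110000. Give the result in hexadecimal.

0xC852EFE6

0b101111110000010100110110110000 = 0x2FC14DB0 in hexadecimal.
Add column by column in base 16, right to left:
  6+0 = 6
  3+B = E
  2+D = F
  A+4 = E
  1+1 = 2
  9+C = 5 carry 1
  8+F+1 = 8 carry 1
  9+2+1 = C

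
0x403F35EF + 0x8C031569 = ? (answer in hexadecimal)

Add column by column in base 16, right to left:
  F+9 = 8 carry 1
  E+6+1 = 5 carry 1
  5+5+1 = B
  3+1 = 4
  F+3 = 2 carry 1
  3+0+1 = 4
  0+C = C
  4+8 = C

0xCC424B58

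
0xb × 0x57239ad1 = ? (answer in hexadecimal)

Multiply each base-16 digit by 11, carrying:
  1×11 = 11 → write b
  d×11 = 143 → write f carry 8
  a×11+8 = 118 → write 6 carry 7
  9×11+7 = 106 → write a carry 6
  3×11+6 = 39 → write 7 carry 2
  2×11+2 = 24 → write 8 carry 1
  7×11+1 = 78 → write e carry 4
  5×11+4 = 59 → write b carry 3
  remaining carry: 3

0x3be87a6fb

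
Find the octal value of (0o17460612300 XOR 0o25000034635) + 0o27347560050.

0o62030406605

First 0o17460612300 XOR 0o25000034635 = 0o32460626535.
Add column by column in base 8, right to left:
  5+0 = 5
  3+5 = 0 carry 1
  5+0+1 = 6
  6+0 = 6
  2+6 = 0 carry 1
  6+5+1 = 4 carry 1
  0+7+1 = 0 carry 1
  6+4+1 = 3 carry 1
  4+3+1 = 0 carry 1
  2+7+1 = 2 carry 1
  3+2+1 = 6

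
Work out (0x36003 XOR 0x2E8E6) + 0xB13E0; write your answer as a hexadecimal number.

First 0x36003 XOR 0x2E8E6 = 0x188E5.
Add column by column in base 16, right to left:
  5+0 = 5
  E+E = C carry 1
  8+3+1 = C
  8+1 = 9
  1+B = C

0xC9CC5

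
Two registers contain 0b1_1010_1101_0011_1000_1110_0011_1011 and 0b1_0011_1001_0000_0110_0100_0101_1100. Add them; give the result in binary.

Add column by column in base 2, right to left:
  1+0 = 1
  1+0 = 1
  0+1 = 1
  1+1 = 0 carry 1
  1+1+1 = 1 carry 1
  1+0+1 = 0 carry 1
  0+1+1 = 0 carry 1
  0+0+1 = 1
  0+0 = 0
  1+0 = 1
  1+1 = 0 carry 1
  1+0+1 = 0 carry 1
  0+0+1 = 1
  0+1 = 1
  0+1 = 1
  1+0 = 1
  1+0 = 1
  1+0 = 1
  0+0 = 0
  0+0 = 0
  1+1 = 0 carry 1
  0+0+1 = 1
  1+0 = 1
  1+1 = 0 carry 1
  0+1+1 = 0 carry 1
  1+1+1 = 1 carry 1
  0+0+1 = 1
  1+0 = 1
  1+1 = 0 carry 1
  final carry 1

0b101110011000111111001010010111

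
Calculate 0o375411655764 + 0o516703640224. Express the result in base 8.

Add column by column in base 8, right to left:
  4+4 = 0 carry 1
  6+2+1 = 1 carry 1
  7+2+1 = 2 carry 1
  5+0+1 = 6
  5+4 = 1 carry 1
  6+6+1 = 5 carry 1
  1+3+1 = 5
  1+0 = 1
  4+7 = 3 carry 1
  5+6+1 = 4 carry 1
  7+1+1 = 1 carry 1
  3+5+1 = 1 carry 1
  final carry 1

0o1114315516210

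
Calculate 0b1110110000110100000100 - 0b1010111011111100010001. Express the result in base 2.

Subtract column by column in base 2:
  0-1 → 1 (borrow)
  0-0-1 → 1 (borrow)
  1-0-1 → 0
  0-0 → 0
  0-1 → 1 (borrow)
  0-0-1 → 1 (borrow)
  0-0-1 → 1 (borrow)
  0-0-1 → 1 (borrow)
  1-1-1 → 1 (borrow)
  0-1-1 → 0 (borrow)
  1-1-1 → 1 (borrow)
  1-1-1 → 1 (borrow)
  0-1-1 → 0 (borrow)
  0-1-1 → 0 (borrow)
  0-0-1 → 1 (borrow)
  0-1-1 → 0 (borrow)
  1-1-1 → 1 (borrow)
  1-1-1 → 1 (borrow)
  0-0-1 → 1 (borrow)
  1-1-1 → 1 (borrow)
  1-0-1 → 0
  1-1 → 0

0b11110100110111110011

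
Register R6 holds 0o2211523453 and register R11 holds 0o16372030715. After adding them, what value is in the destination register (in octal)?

0o20603554370

Add column by column in base 8, right to left:
  3+5 = 0 carry 1
  5+1+1 = 7
  4+7 = 3 carry 1
  3+0+1 = 4
  2+3 = 5
  5+0 = 5
  1+2 = 3
  1+7 = 0 carry 1
  2+3+1 = 6
  2+6 = 0 carry 1
  0+1+1 = 2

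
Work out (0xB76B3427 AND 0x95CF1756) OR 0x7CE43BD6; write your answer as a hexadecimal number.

0xB76B3427 AND 0x95CF1756 = 0x954B1406.
Then OR with 0x7CE43BD6.

0xFDEF3FD6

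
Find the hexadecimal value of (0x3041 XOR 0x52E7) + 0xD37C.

First 0x3041 XOR 0x52E7 = 0x62A6.
Add column by column in base 16, right to left:
  6+C = 2 carry 1
  A+7+1 = 2 carry 1
  2+3+1 = 6
  6+D = 3 carry 1
  final carry 1

0x13622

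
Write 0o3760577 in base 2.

0b11111110000101111111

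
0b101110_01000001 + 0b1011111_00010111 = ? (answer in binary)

Add column by column in base 2, right to left:
  1+1 = 0 carry 1
  0+1+1 = 0 carry 1
  0+1+1 = 0 carry 1
  0+0+1 = 1
  0+1 = 1
  0+0 = 0
  1+0 = 1
  0+0 = 0
  0+1 = 1
  1+1 = 0 carry 1
  1+1+1 = 1 carry 1
  1+1+1 = 1 carry 1
  0+1+1 = 0 carry 1
  1+0+1 = 0 carry 1
  0+1+1 = 0 carry 1
  final carry 1

0b1000110101011000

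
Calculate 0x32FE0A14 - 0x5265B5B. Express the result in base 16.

0x2DD7AEB9

Subtract column by column in base 16:
  4-B → 9 (borrow)
  1-5-1 → B (borrow)
  A-B-1 → E (borrow)
  0-5-1 → A (borrow)
  E-6-1 → 7
  F-2 → D
  2-5 → D (borrow)
  3-0-1 → 2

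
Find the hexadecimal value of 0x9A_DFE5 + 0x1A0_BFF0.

0x23B9FD5

Add column by column in base 16, right to left:
  5+0 = 5
  E+F = D carry 1
  F+F+1 = F carry 1
  D+B+1 = 9 carry 1
  A+0+1 = B
  9+A = 3 carry 1
  0+1+1 = 2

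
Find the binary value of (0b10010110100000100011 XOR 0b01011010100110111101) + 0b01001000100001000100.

0b100010100100111100010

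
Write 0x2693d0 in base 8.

0o11511720

Expand each hex digit to 4 bits: 2=0010 6=0110 9=1001 3=0011 d=1101 0=0000.
Group the bits in threes: 001 001 101 001 001 111 010 000 → 11511720.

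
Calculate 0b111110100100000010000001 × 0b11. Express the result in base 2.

Multiply each base-2 digit by 3, carrying:
  1×3 = 3 → write 1 carry 1
  0×3+1 = 1 → write 1
  0×3 = 0 → write 0
  0×3 = 0 → write 0
  0×3 = 0 → write 0
  0×3 = 0 → write 0
  0×3 = 0 → write 0
  1×3 = 3 → write 1 carry 1
  0×3+1 = 1 → write 1
  0×3 = 0 → write 0
  0×3 = 0 → write 0
  0×3 = 0 → write 0
  0×3 = 0 → write 0
  0×3 = 0 → write 0
  1×3 = 3 → write 1 carry 1
  0×3+1 = 1 → write 1
  0×3 = 0 → write 0
  1×3 = 3 → write 1 carry 1
  0×3+1 = 1 → write 1
  1×3 = 3 → write 1 carry 1
  1×3+1 = 4 → write 0 carry 2
  1×3+2 = 5 → write 1 carry 2
  1×3+2 = 5 → write 1 carry 2
  1×3+2 = 5 → write 1 carry 2
  remaining carry: 10

0b10111011101100000110000011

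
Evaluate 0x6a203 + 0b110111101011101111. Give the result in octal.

0o2416362

0x6a203 = 0o1521003 in octal.
0b110111101011101111 = 0o675357 in octal.
Add column by column in base 8, right to left:
  3+7 = 2 carry 1
  0+5+1 = 6
  0+3 = 3
  1+5 = 6
  2+7 = 1 carry 1
  5+6+1 = 4 carry 1
  1+0+1 = 2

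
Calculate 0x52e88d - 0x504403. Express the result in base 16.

0x2a48a

Subtract column by column in base 16:
  d-3 → a
  8-0 → 8
  8-4 → 4
  e-4 → a
  2-0 → 2
  5-5 → 0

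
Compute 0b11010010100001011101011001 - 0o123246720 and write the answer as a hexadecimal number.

0b11010010100001011101011001 = 0x34A1759 in hexadecimal.
0o123246720 = 0x14D4DD0 in hexadecimal.
Subtract column by column in base 16:
  9-0 → 9
  5-D → 8 (borrow)
  7-D-1 → 9 (borrow)
  1-4-1 → C (borrow)
  A-D-1 → C (borrow)
  4-4-1 → F (borrow)
  3-1-1 → 1

0x1FCC989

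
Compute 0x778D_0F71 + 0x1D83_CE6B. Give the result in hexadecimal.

0x9510DDDC

Add column by column in base 16, right to left:
  1+B = C
  7+6 = D
  F+E = D carry 1
  0+C+1 = D
  D+3 = 0 carry 1
  8+8+1 = 1 carry 1
  7+D+1 = 5 carry 1
  7+1+1 = 9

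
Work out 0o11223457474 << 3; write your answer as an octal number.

0o112234574740

Shifting left by 3 bits = 1 oct digit: append 1 zero.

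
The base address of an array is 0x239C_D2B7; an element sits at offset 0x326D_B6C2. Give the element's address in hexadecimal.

Add column by column in base 16, right to left:
  7+2 = 9
  B+C = 7 carry 1
  2+6+1 = 9
  D+B = 8 carry 1
  C+D+1 = A carry 1
  9+6+1 = 0 carry 1
  3+2+1 = 6
  2+3 = 5

0x560A8979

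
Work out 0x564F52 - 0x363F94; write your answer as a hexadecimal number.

Subtract column by column in base 16:
  2-4 → E (borrow)
  5-9-1 → B (borrow)
  F-F-1 → F (borrow)
  4-3-1 → 0
  6-6 → 0
  5-3 → 2

0x200FBE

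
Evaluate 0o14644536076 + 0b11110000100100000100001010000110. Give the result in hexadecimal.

0x15722fec4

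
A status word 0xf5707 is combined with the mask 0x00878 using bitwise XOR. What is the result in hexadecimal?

0xf5f7f

XOR each hex digit independently (no carries):
  f^0=f, 5^0=5, 7^8=f, 0^7=7, 7^8=f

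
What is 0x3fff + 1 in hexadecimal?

0x4000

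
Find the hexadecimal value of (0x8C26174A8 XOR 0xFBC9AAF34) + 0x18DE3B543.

First 0x8C26174A8 XOR 0xFBC9AAF34 = 0x77EFBDB9C.
Add column by column in base 16, right to left:
  C+3 = F
  9+4 = D
  B+5 = 0 carry 1
  D+B+1 = 9 carry 1
  B+3+1 = F
  F+E = D carry 1
  E+D+1 = C carry 1
  7+8+1 = 0 carry 1
  7+1+1 = 9

0x90CDF90DF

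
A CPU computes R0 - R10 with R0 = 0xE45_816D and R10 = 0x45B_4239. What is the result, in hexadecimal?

0x9EA3F34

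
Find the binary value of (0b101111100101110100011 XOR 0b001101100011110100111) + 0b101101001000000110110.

0b1001111001110000111010

First 0b101111100101110100011 XOR 0b001101100011110100111 = 0b100010000110000000100.
Add column by column in base 2, right to left:
  0+0 = 0
  0+1 = 1
  1+1 = 0 carry 1
  0+0+1 = 1
  0+1 = 1
  0+1 = 1
  0+0 = 0
  0+0 = 0
  0+0 = 0
  0+0 = 0
  1+0 = 1
  1+0 = 1
  0+1 = 1
  0+0 = 0
  0+0 = 0
  0+1 = 1
  1+0 = 1
  0+1 = 1
  0+1 = 1
  0+0 = 0
  1+1 = 0 carry 1
  final carry 1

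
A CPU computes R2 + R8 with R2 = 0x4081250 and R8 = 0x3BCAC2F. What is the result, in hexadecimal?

Add column by column in base 16, right to left:
  0+F = F
  5+2 = 7
  2+C = E
  1+A = B
  8+C = 4 carry 1
  0+B+1 = C
  4+3 = 7

0x7C4BE7F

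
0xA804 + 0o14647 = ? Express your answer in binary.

0b1100000110101011

0xA804 = 0b1010100000000100 in binary.
0o14647 = 0b1100110100111 in binary.
Add column by column in base 2, right to left:
  0+1 = 1
  0+1 = 1
  1+1 = 0 carry 1
  0+0+1 = 1
  0+0 = 0
  0+1 = 1
  0+0 = 0
  0+1 = 1
  0+1 = 1
  0+0 = 0
  0+0 = 0
  1+1 = 0 carry 1
  0+1+1 = 0 carry 1
  1+0+1 = 0 carry 1
  0+0+1 = 1
  1+0 = 1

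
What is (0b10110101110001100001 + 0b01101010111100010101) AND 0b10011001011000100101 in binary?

0b1000100100

Add column by column in base 2, right to left:
  1+1 = 0 carry 1
  0+0+1 = 1
  0+1 = 1
  0+0 = 0
  0+1 = 1
  1+0 = 1
  1+0 = 1
  0+0 = 0
  0+1 = 1
  0+1 = 1
  1+1 = 0 carry 1
  1+1+1 = 1 carry 1
  1+0+1 = 0 carry 1
  0+1+1 = 0 carry 1
  1+0+1 = 0 carry 1
  0+1+1 = 0 carry 1
  1+0+1 = 0 carry 1
  1+1+1 = 1 carry 1
  0+1+1 = 0 carry 1
  1+0+1 = 0 carry 1
  final carry 1
Sum = 0b100100000101101110110; now AND with 0b10011001011000100101:
  100100000101101110110
& 010011001011000100101
= 000000000001000100100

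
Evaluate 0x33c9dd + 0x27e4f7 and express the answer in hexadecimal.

Add column by column in base 16, right to left:
  d+7 = 4 carry 1
  d+f+1 = d carry 1
  9+4+1 = e
  c+e = a carry 1
  3+7+1 = b
  3+2 = 5

0x5baed4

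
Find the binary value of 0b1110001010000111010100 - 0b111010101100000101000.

0b110110100100110101100

Subtract column by column in base 2:
  0-0 → 0
  0-0 → 0
  1-0 → 1
  0-1 → 1 (borrow)
  1-0-1 → 0
  0-1 → 1 (borrow)
  1-0-1 → 0
  1-0 → 1
  1-0 → 1
  0-0 → 0
  0-0 → 0
  0-1 → 1 (borrow)
  0-1-1 → 0 (borrow)
  1-0-1 → 0
  0-1 → 1 (borrow)
  1-0-1 → 0
  0-1 → 1 (borrow)
  0-0-1 → 1 (borrow)
  0-1-1 → 0 (borrow)
  1-1-1 → 1 (borrow)
  1-1-1 → 1 (borrow)
  1-0-1 → 0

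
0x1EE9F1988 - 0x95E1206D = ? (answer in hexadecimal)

0x158BDF91B

Subtract column by column in base 16:
  8-D → B (borrow)
  8-6-1 → 1
  9-0 → 9
  1-2 → F (borrow)
  F-1-1 → D
  9-E → B (borrow)
  E-5-1 → 8
  E-9 → 5
  1-0 → 1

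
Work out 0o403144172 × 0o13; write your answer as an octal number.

Multiply each base-8 digit by 11, carrying:
  2×11 = 22 → write 6 carry 2
  7×11+2 = 79 → write 7 carry 9
  1×11+9 = 20 → write 4 carry 2
  4×11+2 = 46 → write 6 carry 5
  4×11+5 = 49 → write 1 carry 6
  1×11+6 = 17 → write 1 carry 2
  3×11+2 = 35 → write 3 carry 4
  0×11+4 = 4 → write 4
  4×11 = 44 → write 4 carry 5
  remaining carry: 5

0o5443116476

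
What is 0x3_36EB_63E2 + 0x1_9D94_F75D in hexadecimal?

0x4D4805B3F

Add column by column in base 16, right to left:
  2+D = F
  E+5 = 3 carry 1
  3+7+1 = B
  6+F = 5 carry 1
  B+4+1 = 0 carry 1
  E+9+1 = 8 carry 1
  6+D+1 = 4 carry 1
  3+9+1 = D
  3+1 = 4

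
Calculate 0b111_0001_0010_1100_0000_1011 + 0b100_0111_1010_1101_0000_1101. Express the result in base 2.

0b101110001101100100011000

Add column by column in base 2, right to left:
  1+1 = 0 carry 1
  1+0+1 = 0 carry 1
  0+1+1 = 0 carry 1
  1+1+1 = 1 carry 1
  0+0+1 = 1
  0+0 = 0
  0+0 = 0
  0+0 = 0
  0+1 = 1
  0+0 = 0
  1+1 = 0 carry 1
  1+1+1 = 1 carry 1
  0+0+1 = 1
  1+1 = 0 carry 1
  0+0+1 = 1
  0+1 = 1
  1+1 = 0 carry 1
  0+1+1 = 0 carry 1
  0+1+1 = 0 carry 1
  0+0+1 = 1
  1+0 = 1
  1+0 = 1
  1+1 = 0 carry 1
  final carry 1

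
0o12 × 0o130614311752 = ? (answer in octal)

0o1567573743444

Multiply each base-8 digit by 10, carrying:
  2×10 = 20 → write 4 carry 2
  5×10+2 = 52 → write 4 carry 6
  7×10+6 = 76 → write 4 carry 9
  1×10+9 = 19 → write 3 carry 2
  1×10+2 = 12 → write 4 carry 1
  3×10+1 = 31 → write 7 carry 3
  4×10+3 = 43 → write 3 carry 5
  1×10+5 = 15 → write 7 carry 1
  6×10+1 = 61 → write 5 carry 7
  0×10+7 = 7 → write 7
  3×10 = 30 → write 6 carry 3
  1×10+3 = 13 → write 5 carry 1
  remaining carry: 1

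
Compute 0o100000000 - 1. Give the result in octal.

The trailing 8 digits are 0, so subtracting 1 borrows through: they become 7 and the next digit up decrements.

0o77777777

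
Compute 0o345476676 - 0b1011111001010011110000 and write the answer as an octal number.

0b1011111001010011110000 = 0o13712360 in octal.
Subtract column by column in base 8:
  6-0 → 6
  7-6 → 1
  6-3 → 3
  6-2 → 4
  7-1 → 6
  4-7 → 5 (borrow)
  5-3-1 → 1
  4-1 → 3
  3-0 → 3

0o331564316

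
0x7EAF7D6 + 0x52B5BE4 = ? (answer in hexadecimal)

Add column by column in base 16, right to left:
  6+4 = A
  D+E = B carry 1
  7+B+1 = 3 carry 1
  F+5+1 = 5 carry 1
  A+B+1 = 6 carry 1
  E+2+1 = 1 carry 1
  7+5+1 = D

0xD1653BA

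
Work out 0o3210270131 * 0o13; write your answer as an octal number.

Multiply each base-8 digit by 11, carrying:
  1×11 = 11 → write 3 carry 1
  3×11+1 = 34 → write 2 carry 4
  1×11+4 = 15 → write 7 carry 1
  0×11+1 = 1 → write 1
  7×11 = 77 → write 5 carry 9
  2×11+9 = 31 → write 7 carry 3
  0×11+3 = 3 → write 3
  1×11 = 11 → write 3 carry 1
  2×11+1 = 23 → write 7 carry 2
  3×11+2 = 35 → write 3 carry 4
  remaining carry: 4

0o43733751723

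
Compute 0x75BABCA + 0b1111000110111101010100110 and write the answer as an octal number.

0o1117623160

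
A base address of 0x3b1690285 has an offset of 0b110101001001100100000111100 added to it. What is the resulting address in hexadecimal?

0b110101001001100100000111100 = 0x6a4c83c in hexadecimal.
Add column by column in base 16, right to left:
  5+c = 1 carry 1
  8+3+1 = c
  2+8 = a
  0+c = c
  9+4 = d
  6+a = 0 carry 1
  1+6+1 = 8
  b+0 = b
  3+0 = 3

0x3b80dcac1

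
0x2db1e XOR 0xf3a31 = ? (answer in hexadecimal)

0xde12f

XOR each hex digit independently (no carries):
  2^f=d, d^3=e, b^a=1, 1^3=2, e^1=f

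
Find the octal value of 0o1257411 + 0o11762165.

0o13241576

Add column by column in base 8, right to left:
  1+5 = 6
  1+6 = 7
  4+1 = 5
  7+2 = 1 carry 1
  5+6+1 = 4 carry 1
  2+7+1 = 2 carry 1
  1+1+1 = 3
  0+1 = 1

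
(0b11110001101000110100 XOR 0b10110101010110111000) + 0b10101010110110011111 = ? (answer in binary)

First 0b11110001101000110100 XOR 0b10110101010110111000 = 0b01000100111110001100.
Add column by column in base 2, right to left:
  0+1 = 1
  0+1 = 1
  1+1 = 0 carry 1
  1+1+1 = 1 carry 1
  0+1+1 = 0 carry 1
  0+0+1 = 1
  0+0 = 0
  1+1 = 0 carry 1
  1+1+1 = 1 carry 1
  1+0+1 = 0 carry 1
  1+1+1 = 1 carry 1
  1+1+1 = 1 carry 1
  0+0+1 = 1
  0+1 = 1
  1+0 = 1
  0+1 = 1
  0+0 = 0
  0+1 = 1
  1+0 = 1
  0+1 = 1

0b11101111110100101011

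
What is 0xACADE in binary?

0b10101100101011011110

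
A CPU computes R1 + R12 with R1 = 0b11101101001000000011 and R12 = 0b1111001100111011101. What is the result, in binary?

0b101100110101111100000

Add column by column in base 2, right to left:
  1+1 = 0 carry 1
  1+0+1 = 0 carry 1
  0+1+1 = 0 carry 1
  0+1+1 = 0 carry 1
  0+1+1 = 0 carry 1
  0+0+1 = 1
  0+1 = 1
  0+1 = 1
  0+1 = 1
  1+0 = 1
  0+0 = 0
  0+1 = 1
  1+1 = 0 carry 1
  0+0+1 = 1
  1+0 = 1
  1+1 = 0 carry 1
  0+1+1 = 0 carry 1
  1+1+1 = 1 carry 1
  1+1+1 = 1 carry 1
  1+0+1 = 0 carry 1
  final carry 1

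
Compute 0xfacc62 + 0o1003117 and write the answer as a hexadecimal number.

0o1003117 = 0x4064f in hexadecimal.
Add column by column in base 16, right to left:
  2+f = 1 carry 1
  6+4+1 = b
  c+6 = 2 carry 1
  c+0+1 = d
  a+4 = e
  f+0 = f

0xfed2b1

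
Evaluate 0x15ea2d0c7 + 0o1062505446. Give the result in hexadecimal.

0x1676d5bed

0o1062505446 = 0x8ca8b26 in hexadecimal.
Add column by column in base 16, right to left:
  7+6 = d
  c+2 = e
  0+b = b
  d+8 = 5 carry 1
  2+a+1 = d
  a+c = 6 carry 1
  e+8+1 = 7 carry 1
  5+0+1 = 6
  1+0 = 1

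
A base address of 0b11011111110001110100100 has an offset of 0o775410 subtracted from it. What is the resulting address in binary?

0b11010111110100010011100

0o775410 = 0b111111101100001000 in binary.
Subtract column by column in base 2:
  0-0 → 0
  0-0 → 0
  1-0 → 1
  0-1 → 1 (borrow)
  0-0-1 → 1 (borrow)
  1-0-1 → 0
  0-0 → 0
  1-0 → 1
  1-1 → 0
  1-1 → 0
  0-0 → 0
  0-1 → 1 (borrow)
  0-1-1 → 0 (borrow)
  1-1-1 → 1 (borrow)
  1-1-1 → 1 (borrow)
  1-1-1 → 1 (borrow)
  1-1-1 → 1 (borrow)
  1-1-1 → 1 (borrow)
  1-0-1 → 0
  1-0 → 1
  0-0 → 0
  1-0 → 1
  1-0 → 1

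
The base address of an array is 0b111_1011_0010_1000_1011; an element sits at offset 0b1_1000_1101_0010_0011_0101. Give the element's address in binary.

0b1000001000010011000000

Add column by column in base 2, right to left:
  1+1 = 0 carry 1
  1+0+1 = 0 carry 1
  0+1+1 = 0 carry 1
  1+0+1 = 0 carry 1
  0+1+1 = 0 carry 1
  0+1+1 = 0 carry 1
  0+0+1 = 1
  1+0 = 1
  0+0 = 0
  1+1 = 0 carry 1
  0+0+1 = 1
  0+0 = 0
  1+1 = 0 carry 1
  1+0+1 = 0 carry 1
  0+1+1 = 0 carry 1
  1+1+1 = 1 carry 1
  1+0+1 = 0 carry 1
  1+0+1 = 0 carry 1
  1+0+1 = 0 carry 1
  0+1+1 = 0 carry 1
  0+1+1 = 0 carry 1
  final carry 1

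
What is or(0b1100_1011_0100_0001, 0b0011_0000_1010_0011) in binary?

0b1111101111100011

OR bit by bit (1 where either bit is 1):
  1100101101000001
| 0011000010100011
= 1111101111100011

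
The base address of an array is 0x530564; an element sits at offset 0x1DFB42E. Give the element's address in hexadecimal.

Add column by column in base 16, right to left:
  4+E = 2 carry 1
  6+2+1 = 9
  5+4 = 9
  0+B = B
  3+F = 2 carry 1
  5+D+1 = 3 carry 1
  0+1+1 = 2

0x232B992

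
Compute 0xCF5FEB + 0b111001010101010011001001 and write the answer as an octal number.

0xCF5FEB = 0o63657753 in octal.
0b111001010101010011001001 = 0o71252311 in octal.
Add column by column in base 8, right to left:
  3+1 = 4
  5+1 = 6
  7+3 = 2 carry 1
  7+2+1 = 2 carry 1
  5+5+1 = 3 carry 1
  6+2+1 = 1 carry 1
  3+1+1 = 5
  6+7 = 5 carry 1
  final carry 1

0o155132264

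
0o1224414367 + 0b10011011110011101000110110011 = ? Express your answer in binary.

0b11101110010111110101010101010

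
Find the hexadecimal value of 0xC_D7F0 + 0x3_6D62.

0x104552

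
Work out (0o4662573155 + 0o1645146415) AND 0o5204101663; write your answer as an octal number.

Add column by column in base 8, right to left:
  5+5 = 2 carry 1
  5+1+1 = 7
  1+4 = 5
  3+6 = 1 carry 1
  7+4+1 = 4 carry 1
  5+1+1 = 7
  2+5 = 7
  6+4 = 2 carry 1
  6+6+1 = 5 carry 1
  4+1+1 = 6
Sum = 0o6527741572; now AND with 0o5204101663:
  6&5=4, 5&2=0, 2&0=0, 7&4=4, 7&1=1, 4&0=0, 1&1=1, 5&6=4, 7&6=6, 2&3=2

0o4004101462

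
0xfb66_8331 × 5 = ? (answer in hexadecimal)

0x4e9008ff5

Multiply each base-16 digit by 5, carrying:
  1×5 = 5 → write 5
  3×5 = 15 → write f
  3×5 = 15 → write f
  8×5 = 40 → write 8 carry 2
  6×5+2 = 32 → write 0 carry 2
  6×5+2 = 32 → write 0 carry 2
  b×5+2 = 57 → write 9 carry 3
  f×5+3 = 78 → write e carry 4
  remaining carry: 4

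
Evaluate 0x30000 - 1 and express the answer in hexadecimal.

The trailing 4 digits are 0, so subtracting 1 borrows through: they become F and the next digit up decrements.

0x2FFFF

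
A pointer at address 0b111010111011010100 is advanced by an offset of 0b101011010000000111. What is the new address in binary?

0b1100110001011011011

Add column by column in base 2, right to left:
  0+1 = 1
  0+1 = 1
  1+1 = 0 carry 1
  0+0+1 = 1
  1+0 = 1
  0+0 = 0
  1+0 = 1
  1+0 = 1
  0+0 = 0
  1+0 = 1
  1+1 = 0 carry 1
  1+0+1 = 0 carry 1
  0+1+1 = 0 carry 1
  1+1+1 = 1 carry 1
  0+0+1 = 1
  1+1 = 0 carry 1
  1+0+1 = 0 carry 1
  1+1+1 = 1 carry 1
  final carry 1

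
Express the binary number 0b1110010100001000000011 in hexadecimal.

0x394203

Group the bits into nibbles: 0011 1001 0100 0010 0000 0011 → 394203.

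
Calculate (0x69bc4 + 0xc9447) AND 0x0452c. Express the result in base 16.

0x8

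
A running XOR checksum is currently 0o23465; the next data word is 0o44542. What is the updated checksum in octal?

XOR each oct digit independently (no carries):
  2^4=6, 3^4=7, 4^5=1, 6^4=2, 5^2=7

0o67127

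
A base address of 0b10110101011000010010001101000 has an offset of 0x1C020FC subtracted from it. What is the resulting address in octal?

0o2473001554

0b10110101011000010010001101000 = 0o2653022150 in octal.
0x1C020FC = 0o160020374 in octal.
Subtract column by column in base 8:
  0-4 → 4 (borrow)
  5-7-1 → 5 (borrow)
  1-3-1 → 5 (borrow)
  2-0-1 → 1
  2-2 → 0
  0-0 → 0
  3-0 → 3
  5-6 → 7 (borrow)
  6-1-1 → 4
  2-0 → 2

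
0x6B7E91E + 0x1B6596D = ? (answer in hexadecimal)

0x86E428B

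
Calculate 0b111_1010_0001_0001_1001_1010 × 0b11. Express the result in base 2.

0b1011011100011010011001110

Multiply each base-2 digit by 3, carrying:
  0×3 = 0 → write 0
  1×3 = 3 → write 1 carry 1
  0×3+1 = 1 → write 1
  1×3 = 3 → write 1 carry 1
  1×3+1 = 4 → write 0 carry 2
  0×3+2 = 2 → write 0 carry 1
  0×3+1 = 1 → write 1
  1×3 = 3 → write 1 carry 1
  1×3+1 = 4 → write 0 carry 2
  0×3+2 = 2 → write 0 carry 1
  0×3+1 = 1 → write 1
  0×3 = 0 → write 0
  1×3 = 3 → write 1 carry 1
  0×3+1 = 1 → write 1
  0×3 = 0 → write 0
  0×3 = 0 → write 0
  0×3 = 0 → write 0
  1×3 = 3 → write 1 carry 1
  0×3+1 = 1 → write 1
  1×3 = 3 → write 1 carry 1
  1×3+1 = 4 → write 0 carry 2
  1×3+2 = 5 → write 1 carry 2
  1×3+2 = 5 → write 1 carry 2
  remaining carry: 10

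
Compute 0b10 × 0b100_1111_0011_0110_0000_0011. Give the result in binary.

0b100111100110110000000110

Multiply each base-2 digit by 2, carrying:
  1×2 = 2 → write 0 carry 1
  1×2+1 = 3 → write 1 carry 1
  0×2+1 = 1 → write 1
  0×2 = 0 → write 0
  0×2 = 0 → write 0
  0×2 = 0 → write 0
  0×2 = 0 → write 0
  0×2 = 0 → write 0
  0×2 = 0 → write 0
  1×2 = 2 → write 0 carry 1
  1×2+1 = 3 → write 1 carry 1
  0×2+1 = 1 → write 1
  1×2 = 2 → write 0 carry 1
  1×2+1 = 3 → write 1 carry 1
  0×2+1 = 1 → write 1
  0×2 = 0 → write 0
  1×2 = 2 → write 0 carry 1
  1×2+1 = 3 → write 1 carry 1
  1×2+1 = 3 → write 1 carry 1
  1×2+1 = 3 → write 1 carry 1
  0×2+1 = 1 → write 1
  0×2 = 0 → write 0
  1×2 = 2 → write 0 carry 1
  remaining carry: 1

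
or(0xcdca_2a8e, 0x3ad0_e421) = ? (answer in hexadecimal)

0xffdaeeaf

OR each hex digit independently (no carries):
  c|3=f, d|a=f, c|d=d, a|0=a, 2|e=e, a|4=e, 8|2=a, e|1=f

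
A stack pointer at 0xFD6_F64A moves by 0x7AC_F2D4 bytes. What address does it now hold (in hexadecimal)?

0x1783E91E

Add column by column in base 16, right to left:
  A+4 = E
  4+D = 1 carry 1
  6+2+1 = 9
  F+F = E carry 1
  6+C+1 = 3 carry 1
  D+A+1 = 8 carry 1
  F+7+1 = 7 carry 1
  final carry 1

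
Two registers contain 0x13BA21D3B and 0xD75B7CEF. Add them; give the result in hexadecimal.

0x212FD9A2A

Add column by column in base 16, right to left:
  B+F = A carry 1
  3+E+1 = 2 carry 1
  D+C+1 = A carry 1
  1+7+1 = 9
  2+B = D
  A+5 = F
  B+7 = 2 carry 1
  3+D+1 = 1 carry 1
  1+0+1 = 2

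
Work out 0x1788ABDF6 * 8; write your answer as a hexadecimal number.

0xBC455EFB0

Multiply each base-16 digit by 8, carrying:
  6×8 = 48 → write 0 carry 3
  F×8+3 = 123 → write B carry 7
  D×8+7 = 111 → write F carry 6
  B×8+6 = 94 → write E carry 5
  A×8+5 = 85 → write 5 carry 5
  8×8+5 = 69 → write 5 carry 4
  8×8+4 = 68 → write 4 carry 4
  7×8+4 = 60 → write C carry 3
  1×8+3 = 11 → write B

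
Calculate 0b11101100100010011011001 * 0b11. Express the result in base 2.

0b1011000101100111010001011

Multiply each base-2 digit by 3, carrying:
  1×3 = 3 → write 1 carry 1
  0×3+1 = 1 → write 1
  0×3 = 0 → write 0
  1×3 = 3 → write 1 carry 1
  1×3+1 = 4 → write 0 carry 2
  0×3+2 = 2 → write 0 carry 1
  1×3+1 = 4 → write 0 carry 2
  1×3+2 = 5 → write 1 carry 2
  0×3+2 = 2 → write 0 carry 1
  0×3+1 = 1 → write 1
  1×3 = 3 → write 1 carry 1
  0×3+1 = 1 → write 1
  0×3 = 0 → write 0
  0×3 = 0 → write 0
  1×3 = 3 → write 1 carry 1
  0×3+1 = 1 → write 1
  0×3 = 0 → write 0
  1×3 = 3 → write 1 carry 1
  1×3+1 = 4 → write 0 carry 2
  0×3+2 = 2 → write 0 carry 1
  1×3+1 = 4 → write 0 carry 2
  1×3+2 = 5 → write 1 carry 2
  1×3+2 = 5 → write 1 carry 2
  remaining carry: 10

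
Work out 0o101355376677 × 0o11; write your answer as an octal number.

Multiply each base-8 digit by 9, carrying:
  7×9 = 63 → write 7 carry 7
  7×9+7 = 70 → write 6 carry 8
  6×9+8 = 62 → write 6 carry 7
  6×9+7 = 61 → write 5 carry 7
  7×9+7 = 70 → write 6 carry 8
  3×9+8 = 35 → write 3 carry 4
  5×9+4 = 49 → write 1 carry 6
  5×9+6 = 51 → write 3 carry 6
  3×9+6 = 33 → write 1 carry 4
  1×9+4 = 13 → write 5 carry 1
  0×9+1 = 1 → write 1
  1×9 = 9 → write 1 carry 1
  remaining carry: 1

0o1115131365667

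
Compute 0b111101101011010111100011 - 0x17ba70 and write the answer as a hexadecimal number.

0xdefb73

0b111101101011010111100011 = 0xf6b5e3 in hexadecimal.
Subtract column by column in base 16:
  3-0 → 3
  e-7 → 7
  5-a → b (borrow)
  b-b-1 → f (borrow)
  6-7-1 → e (borrow)
  f-1-1 → d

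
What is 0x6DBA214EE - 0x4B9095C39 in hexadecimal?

0x22298B8B5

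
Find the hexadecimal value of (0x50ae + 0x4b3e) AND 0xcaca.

Add column by column in base 16, right to left:
  e+e = c carry 1
  a+3+1 = e
  0+b = b
  5+4 = 9
Sum = 0x9bec; now AND with 0xcaca:
  9&c=8, b&a=a, e&c=c, c&a=8

0x8ac8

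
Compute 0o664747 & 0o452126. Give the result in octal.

AND each oct digit independently (no carries):
  6&4=4, 6&5=4, 4&2=0, 7&1=1, 4&2=0, 7&6=6

0o440106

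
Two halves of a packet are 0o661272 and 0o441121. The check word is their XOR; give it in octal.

0o220353

XOR each oct digit independently (no carries):
  6^4=2, 6^4=2, 1^1=0, 2^1=3, 7^2=5, 2^1=3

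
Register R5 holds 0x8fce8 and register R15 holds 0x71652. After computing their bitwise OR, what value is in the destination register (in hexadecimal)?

OR each hex digit independently (no carries):
  8|7=f, f|1=f, c|6=e, e|5=f, 8|2=a

0xffefa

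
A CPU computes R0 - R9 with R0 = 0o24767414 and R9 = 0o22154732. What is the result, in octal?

Subtract column by column in base 8:
  4-2 → 2
  1-3 → 6 (borrow)
  4-7-1 → 4 (borrow)
  7-4-1 → 2
  6-5 → 1
  7-1 → 6
  4-2 → 2
  2-2 → 0

0o2612462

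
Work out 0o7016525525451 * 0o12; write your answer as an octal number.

Multiply each base-8 digit by 10, carrying:
  1×10 = 10 → write 2 carry 1
  5×10+1 = 51 → write 3 carry 6
  4×10+6 = 46 → write 6 carry 5
  5×10+5 = 55 → write 7 carry 6
  2×10+6 = 26 → write 2 carry 3
  5×10+3 = 53 → write 5 carry 6
  5×10+6 = 56 → write 0 carry 7
  2×10+7 = 27 → write 3 carry 3
  5×10+3 = 53 → write 5 carry 6
  6×10+6 = 66 → write 2 carry 8
  1×10+8 = 18 → write 2 carry 2
  0×10+2 = 2 → write 2
  7×10 = 70 → write 6 carry 8
  remaining carry: 10

0o106222530527632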